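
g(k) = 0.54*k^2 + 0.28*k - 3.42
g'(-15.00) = -15.92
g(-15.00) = 113.88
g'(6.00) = 6.76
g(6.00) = 17.70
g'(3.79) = 4.37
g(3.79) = 5.40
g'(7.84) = 8.75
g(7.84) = 31.97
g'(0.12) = 0.41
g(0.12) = -3.38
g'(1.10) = 1.47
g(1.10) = -2.46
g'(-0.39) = -0.14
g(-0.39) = -3.45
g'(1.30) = 1.68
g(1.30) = -2.14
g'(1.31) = 1.69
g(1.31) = -2.13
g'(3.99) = 4.59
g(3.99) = 6.29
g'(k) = 1.08*k + 0.28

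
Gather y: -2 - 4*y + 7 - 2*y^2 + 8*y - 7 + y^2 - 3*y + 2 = -y^2 + y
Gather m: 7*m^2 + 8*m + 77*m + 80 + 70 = 7*m^2 + 85*m + 150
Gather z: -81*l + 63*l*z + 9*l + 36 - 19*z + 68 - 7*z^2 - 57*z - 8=-72*l - 7*z^2 + z*(63*l - 76) + 96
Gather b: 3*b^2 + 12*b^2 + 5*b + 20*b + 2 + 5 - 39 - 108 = 15*b^2 + 25*b - 140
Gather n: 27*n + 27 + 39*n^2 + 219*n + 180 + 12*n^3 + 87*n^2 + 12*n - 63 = 12*n^3 + 126*n^2 + 258*n + 144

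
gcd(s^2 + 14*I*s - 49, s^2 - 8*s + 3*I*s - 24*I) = 1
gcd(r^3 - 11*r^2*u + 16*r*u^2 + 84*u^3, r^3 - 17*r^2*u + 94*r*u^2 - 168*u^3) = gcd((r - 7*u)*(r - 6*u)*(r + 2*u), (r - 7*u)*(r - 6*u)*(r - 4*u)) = r^2 - 13*r*u + 42*u^2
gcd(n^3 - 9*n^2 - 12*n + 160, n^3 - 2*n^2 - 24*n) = n + 4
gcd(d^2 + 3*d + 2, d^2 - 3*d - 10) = d + 2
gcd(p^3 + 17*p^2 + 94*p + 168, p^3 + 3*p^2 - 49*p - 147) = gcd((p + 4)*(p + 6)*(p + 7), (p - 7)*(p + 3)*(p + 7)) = p + 7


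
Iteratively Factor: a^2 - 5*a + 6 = (a - 3)*(a - 2)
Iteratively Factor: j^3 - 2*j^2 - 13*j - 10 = (j + 2)*(j^2 - 4*j - 5) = (j - 5)*(j + 2)*(j + 1)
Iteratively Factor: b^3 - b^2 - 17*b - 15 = (b + 1)*(b^2 - 2*b - 15) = (b + 1)*(b + 3)*(b - 5)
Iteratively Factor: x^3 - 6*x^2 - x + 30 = (x + 2)*(x^2 - 8*x + 15) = (x - 5)*(x + 2)*(x - 3)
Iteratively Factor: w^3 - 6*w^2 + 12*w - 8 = (w - 2)*(w^2 - 4*w + 4) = (w - 2)^2*(w - 2)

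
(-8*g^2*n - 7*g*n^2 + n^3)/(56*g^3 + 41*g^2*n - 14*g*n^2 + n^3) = -n/(7*g - n)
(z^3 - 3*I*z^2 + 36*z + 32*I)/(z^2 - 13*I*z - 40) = (z^2 + 5*I*z - 4)/(z - 5*I)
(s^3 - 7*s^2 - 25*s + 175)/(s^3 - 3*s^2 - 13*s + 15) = (s^2 - 2*s - 35)/(s^2 + 2*s - 3)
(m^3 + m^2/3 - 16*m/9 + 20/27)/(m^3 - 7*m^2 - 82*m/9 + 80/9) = (m - 2/3)/(m - 8)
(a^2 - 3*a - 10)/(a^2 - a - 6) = (a - 5)/(a - 3)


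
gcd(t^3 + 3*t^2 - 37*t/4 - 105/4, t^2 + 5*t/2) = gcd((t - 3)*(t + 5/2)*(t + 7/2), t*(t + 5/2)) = t + 5/2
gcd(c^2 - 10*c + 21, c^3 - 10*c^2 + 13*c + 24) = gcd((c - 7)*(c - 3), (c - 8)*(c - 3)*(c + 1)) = c - 3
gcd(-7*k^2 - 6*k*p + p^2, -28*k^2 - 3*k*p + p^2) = -7*k + p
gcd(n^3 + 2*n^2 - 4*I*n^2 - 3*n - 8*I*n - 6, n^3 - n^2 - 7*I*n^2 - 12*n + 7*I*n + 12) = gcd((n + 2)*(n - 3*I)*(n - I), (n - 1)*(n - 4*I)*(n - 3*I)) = n - 3*I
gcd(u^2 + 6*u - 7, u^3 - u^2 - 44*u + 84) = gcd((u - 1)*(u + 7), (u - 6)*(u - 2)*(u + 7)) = u + 7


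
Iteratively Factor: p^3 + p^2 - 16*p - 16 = (p + 4)*(p^2 - 3*p - 4) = (p + 1)*(p + 4)*(p - 4)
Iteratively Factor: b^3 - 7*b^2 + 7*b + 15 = (b - 5)*(b^2 - 2*b - 3) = (b - 5)*(b - 3)*(b + 1)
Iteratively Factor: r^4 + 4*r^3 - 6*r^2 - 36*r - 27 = (r + 1)*(r^3 + 3*r^2 - 9*r - 27) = (r + 1)*(r + 3)*(r^2 - 9) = (r + 1)*(r + 3)^2*(r - 3)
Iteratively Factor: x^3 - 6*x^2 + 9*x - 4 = (x - 4)*(x^2 - 2*x + 1) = (x - 4)*(x - 1)*(x - 1)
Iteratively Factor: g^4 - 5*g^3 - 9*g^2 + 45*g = (g - 5)*(g^3 - 9*g) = (g - 5)*(g - 3)*(g^2 + 3*g) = (g - 5)*(g - 3)*(g + 3)*(g)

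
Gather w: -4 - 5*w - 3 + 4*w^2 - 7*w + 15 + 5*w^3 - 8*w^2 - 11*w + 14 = 5*w^3 - 4*w^2 - 23*w + 22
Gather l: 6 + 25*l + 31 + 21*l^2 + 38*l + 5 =21*l^2 + 63*l + 42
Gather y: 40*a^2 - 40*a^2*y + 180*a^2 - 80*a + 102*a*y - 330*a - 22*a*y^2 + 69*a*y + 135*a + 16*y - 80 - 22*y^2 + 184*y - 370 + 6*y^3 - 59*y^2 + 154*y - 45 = 220*a^2 - 275*a + 6*y^3 + y^2*(-22*a - 81) + y*(-40*a^2 + 171*a + 354) - 495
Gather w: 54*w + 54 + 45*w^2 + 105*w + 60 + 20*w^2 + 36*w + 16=65*w^2 + 195*w + 130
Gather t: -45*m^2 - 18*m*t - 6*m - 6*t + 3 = -45*m^2 - 6*m + t*(-18*m - 6) + 3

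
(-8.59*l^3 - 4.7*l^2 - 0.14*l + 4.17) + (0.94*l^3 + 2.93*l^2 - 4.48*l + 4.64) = -7.65*l^3 - 1.77*l^2 - 4.62*l + 8.81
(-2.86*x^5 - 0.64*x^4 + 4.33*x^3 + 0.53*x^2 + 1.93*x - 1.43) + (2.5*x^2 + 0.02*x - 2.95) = -2.86*x^5 - 0.64*x^4 + 4.33*x^3 + 3.03*x^2 + 1.95*x - 4.38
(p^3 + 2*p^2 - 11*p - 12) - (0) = p^3 + 2*p^2 - 11*p - 12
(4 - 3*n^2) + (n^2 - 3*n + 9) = -2*n^2 - 3*n + 13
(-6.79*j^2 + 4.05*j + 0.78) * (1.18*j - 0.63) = -8.0122*j^3 + 9.0567*j^2 - 1.6311*j - 0.4914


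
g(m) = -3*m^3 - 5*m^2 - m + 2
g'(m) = -9*m^2 - 10*m - 1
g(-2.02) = 8.35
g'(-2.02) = -17.52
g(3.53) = -195.80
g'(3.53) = -148.45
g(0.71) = -2.30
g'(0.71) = -12.64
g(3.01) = -128.12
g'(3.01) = -112.64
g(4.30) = -333.27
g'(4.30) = -210.41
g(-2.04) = 8.70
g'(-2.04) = -18.05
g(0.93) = -5.67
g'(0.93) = -18.08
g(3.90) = -255.91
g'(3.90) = -176.89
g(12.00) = -5914.00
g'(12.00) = -1417.00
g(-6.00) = 476.00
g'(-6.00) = -265.00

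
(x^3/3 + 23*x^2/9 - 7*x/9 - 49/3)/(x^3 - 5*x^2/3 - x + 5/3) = (3*x^3 + 23*x^2 - 7*x - 147)/(3*(3*x^3 - 5*x^2 - 3*x + 5))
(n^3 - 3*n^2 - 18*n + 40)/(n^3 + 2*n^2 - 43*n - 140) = (n^2 - 7*n + 10)/(n^2 - 2*n - 35)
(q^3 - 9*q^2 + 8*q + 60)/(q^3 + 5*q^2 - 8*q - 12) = (q^3 - 9*q^2 + 8*q + 60)/(q^3 + 5*q^2 - 8*q - 12)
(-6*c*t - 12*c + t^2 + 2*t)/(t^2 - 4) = (-6*c + t)/(t - 2)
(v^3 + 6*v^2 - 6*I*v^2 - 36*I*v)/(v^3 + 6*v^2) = (v - 6*I)/v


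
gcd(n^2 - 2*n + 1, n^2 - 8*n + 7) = n - 1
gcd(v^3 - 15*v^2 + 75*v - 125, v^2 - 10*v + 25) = v^2 - 10*v + 25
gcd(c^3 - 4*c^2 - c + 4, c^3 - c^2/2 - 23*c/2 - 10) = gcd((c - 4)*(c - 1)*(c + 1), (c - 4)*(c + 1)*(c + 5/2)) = c^2 - 3*c - 4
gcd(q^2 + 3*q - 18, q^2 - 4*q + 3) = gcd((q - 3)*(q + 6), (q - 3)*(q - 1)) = q - 3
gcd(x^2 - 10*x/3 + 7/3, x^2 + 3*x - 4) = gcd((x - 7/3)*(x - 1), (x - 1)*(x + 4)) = x - 1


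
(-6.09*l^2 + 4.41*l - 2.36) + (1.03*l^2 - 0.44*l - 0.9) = -5.06*l^2 + 3.97*l - 3.26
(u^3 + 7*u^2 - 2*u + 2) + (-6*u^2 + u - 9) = u^3 + u^2 - u - 7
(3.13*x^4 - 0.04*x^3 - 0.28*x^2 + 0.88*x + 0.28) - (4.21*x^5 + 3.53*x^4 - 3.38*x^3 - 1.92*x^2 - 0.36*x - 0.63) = -4.21*x^5 - 0.4*x^4 + 3.34*x^3 + 1.64*x^2 + 1.24*x + 0.91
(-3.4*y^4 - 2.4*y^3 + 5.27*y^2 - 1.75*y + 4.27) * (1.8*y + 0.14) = -6.12*y^5 - 4.796*y^4 + 9.15*y^3 - 2.4122*y^2 + 7.441*y + 0.5978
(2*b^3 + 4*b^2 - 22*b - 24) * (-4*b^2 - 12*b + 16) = -8*b^5 - 40*b^4 + 72*b^3 + 424*b^2 - 64*b - 384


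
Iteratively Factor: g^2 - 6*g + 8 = (g - 4)*(g - 2)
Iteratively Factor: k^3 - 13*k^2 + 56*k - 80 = (k - 4)*(k^2 - 9*k + 20) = (k - 4)^2*(k - 5)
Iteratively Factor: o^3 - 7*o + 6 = (o + 3)*(o^2 - 3*o + 2) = (o - 2)*(o + 3)*(o - 1)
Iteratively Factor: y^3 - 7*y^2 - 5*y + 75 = (y - 5)*(y^2 - 2*y - 15) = (y - 5)^2*(y + 3)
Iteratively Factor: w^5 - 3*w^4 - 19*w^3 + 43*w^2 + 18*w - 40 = (w + 4)*(w^4 - 7*w^3 + 9*w^2 + 7*w - 10) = (w - 5)*(w + 4)*(w^3 - 2*w^2 - w + 2) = (w - 5)*(w + 1)*(w + 4)*(w^2 - 3*w + 2) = (w - 5)*(w - 1)*(w + 1)*(w + 4)*(w - 2)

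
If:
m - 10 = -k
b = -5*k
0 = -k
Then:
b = 0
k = 0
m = 10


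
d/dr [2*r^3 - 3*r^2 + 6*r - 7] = 6*r^2 - 6*r + 6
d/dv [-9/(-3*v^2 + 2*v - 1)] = 18*(1 - 3*v)/(3*v^2 - 2*v + 1)^2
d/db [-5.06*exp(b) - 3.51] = -5.06*exp(b)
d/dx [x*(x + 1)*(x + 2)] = 3*x^2 + 6*x + 2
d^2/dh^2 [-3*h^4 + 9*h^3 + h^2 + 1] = -36*h^2 + 54*h + 2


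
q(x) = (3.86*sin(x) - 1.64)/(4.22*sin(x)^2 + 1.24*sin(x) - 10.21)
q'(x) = (-8.44*sin(x)*cos(x) - 1.24*cos(x))*(3.86*sin(x) - 1.64)/(4.22*sin(x)^2 + 1.24*sin(x) - 10.21)^2 + 3.86*cos(x)/(4.22*sin(x)^2 + 1.24*sin(x) - 10.21) = (-16.2892*sin(x)^2 + 13.8416*sin(x) - 37.377)*cos(x)/(17.8084*sin(x)^4 + 10.4656*sin(x)^3 - 84.6348*sin(x)^2 - 25.3208*sin(x) + 104.2441)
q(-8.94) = 0.35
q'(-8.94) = 0.43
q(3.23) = 0.19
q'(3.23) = 0.36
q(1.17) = -0.35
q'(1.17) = -0.50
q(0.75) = -0.13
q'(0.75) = -0.47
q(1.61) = -0.47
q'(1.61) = 0.07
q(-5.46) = -0.17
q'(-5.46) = -0.49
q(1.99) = -0.34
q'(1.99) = 0.51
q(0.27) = 0.06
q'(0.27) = -0.37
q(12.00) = 0.38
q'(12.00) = -0.45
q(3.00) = 0.11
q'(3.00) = 0.36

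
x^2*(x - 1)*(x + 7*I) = x^4 - x^3 + 7*I*x^3 - 7*I*x^2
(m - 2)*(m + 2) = m^2 - 4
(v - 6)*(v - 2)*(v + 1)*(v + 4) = v^4 - 3*v^3 - 24*v^2 + 28*v + 48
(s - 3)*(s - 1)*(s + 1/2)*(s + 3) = s^4 - s^3/2 - 19*s^2/2 + 9*s/2 + 9/2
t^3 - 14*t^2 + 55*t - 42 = (t - 7)*(t - 6)*(t - 1)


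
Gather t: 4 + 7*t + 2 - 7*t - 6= 0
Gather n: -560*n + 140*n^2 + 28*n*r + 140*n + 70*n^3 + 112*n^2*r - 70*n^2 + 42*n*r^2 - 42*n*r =70*n^3 + n^2*(112*r + 70) + n*(42*r^2 - 14*r - 420)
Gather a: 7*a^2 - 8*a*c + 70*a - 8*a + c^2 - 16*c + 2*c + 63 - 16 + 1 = 7*a^2 + a*(62 - 8*c) + c^2 - 14*c + 48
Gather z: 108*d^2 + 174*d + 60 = 108*d^2 + 174*d + 60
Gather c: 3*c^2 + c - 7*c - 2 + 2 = 3*c^2 - 6*c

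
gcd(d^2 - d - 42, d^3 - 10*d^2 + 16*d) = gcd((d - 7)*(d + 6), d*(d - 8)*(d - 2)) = 1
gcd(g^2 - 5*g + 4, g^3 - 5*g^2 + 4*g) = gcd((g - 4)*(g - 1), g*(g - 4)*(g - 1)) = g^2 - 5*g + 4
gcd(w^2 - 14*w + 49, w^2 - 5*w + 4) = 1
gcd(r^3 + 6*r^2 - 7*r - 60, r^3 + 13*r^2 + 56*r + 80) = r^2 + 9*r + 20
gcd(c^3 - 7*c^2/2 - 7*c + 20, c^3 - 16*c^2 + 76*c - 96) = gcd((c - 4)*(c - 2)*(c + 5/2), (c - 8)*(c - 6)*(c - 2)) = c - 2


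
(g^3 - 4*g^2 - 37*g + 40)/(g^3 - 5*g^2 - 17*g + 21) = (g^2 - 3*g - 40)/(g^2 - 4*g - 21)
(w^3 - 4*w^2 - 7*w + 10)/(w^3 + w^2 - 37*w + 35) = (w + 2)/(w + 7)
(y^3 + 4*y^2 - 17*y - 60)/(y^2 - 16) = (y^2 + 8*y + 15)/(y + 4)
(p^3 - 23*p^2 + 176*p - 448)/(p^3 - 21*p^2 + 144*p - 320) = (p - 7)/(p - 5)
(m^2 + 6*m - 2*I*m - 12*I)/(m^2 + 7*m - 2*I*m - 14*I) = (m + 6)/(m + 7)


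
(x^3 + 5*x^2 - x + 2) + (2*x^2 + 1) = x^3 + 7*x^2 - x + 3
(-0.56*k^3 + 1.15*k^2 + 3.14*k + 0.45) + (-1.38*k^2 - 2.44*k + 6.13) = -0.56*k^3 - 0.23*k^2 + 0.7*k + 6.58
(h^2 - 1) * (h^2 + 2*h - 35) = h^4 + 2*h^3 - 36*h^2 - 2*h + 35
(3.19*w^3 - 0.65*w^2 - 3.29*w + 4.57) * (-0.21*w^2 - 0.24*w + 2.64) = -0.6699*w^5 - 0.6291*w^4 + 9.2685*w^3 - 1.8861*w^2 - 9.7824*w + 12.0648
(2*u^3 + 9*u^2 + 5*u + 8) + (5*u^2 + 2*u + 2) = 2*u^3 + 14*u^2 + 7*u + 10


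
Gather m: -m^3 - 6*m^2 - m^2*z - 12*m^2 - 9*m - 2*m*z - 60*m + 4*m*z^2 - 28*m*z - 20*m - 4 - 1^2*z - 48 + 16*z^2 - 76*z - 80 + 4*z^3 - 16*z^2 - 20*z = -m^3 + m^2*(-z - 18) + m*(4*z^2 - 30*z - 89) + 4*z^3 - 97*z - 132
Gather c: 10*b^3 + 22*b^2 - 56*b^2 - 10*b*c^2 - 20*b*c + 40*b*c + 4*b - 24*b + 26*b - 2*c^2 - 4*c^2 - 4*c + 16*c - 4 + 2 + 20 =10*b^3 - 34*b^2 + 6*b + c^2*(-10*b - 6) + c*(20*b + 12) + 18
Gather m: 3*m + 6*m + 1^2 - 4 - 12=9*m - 15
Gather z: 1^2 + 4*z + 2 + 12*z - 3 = 16*z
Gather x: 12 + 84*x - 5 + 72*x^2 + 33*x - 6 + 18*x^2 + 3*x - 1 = 90*x^2 + 120*x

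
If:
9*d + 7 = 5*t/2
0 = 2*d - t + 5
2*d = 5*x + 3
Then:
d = 11/8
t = 31/4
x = -1/20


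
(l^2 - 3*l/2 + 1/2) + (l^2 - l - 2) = 2*l^2 - 5*l/2 - 3/2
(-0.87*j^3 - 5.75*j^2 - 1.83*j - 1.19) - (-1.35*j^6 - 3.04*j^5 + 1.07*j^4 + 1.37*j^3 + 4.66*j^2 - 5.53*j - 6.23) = 1.35*j^6 + 3.04*j^5 - 1.07*j^4 - 2.24*j^3 - 10.41*j^2 + 3.7*j + 5.04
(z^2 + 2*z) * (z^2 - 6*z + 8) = z^4 - 4*z^3 - 4*z^2 + 16*z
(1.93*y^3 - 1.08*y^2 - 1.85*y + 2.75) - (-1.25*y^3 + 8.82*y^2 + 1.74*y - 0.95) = 3.18*y^3 - 9.9*y^2 - 3.59*y + 3.7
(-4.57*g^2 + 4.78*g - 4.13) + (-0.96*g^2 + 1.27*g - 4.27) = -5.53*g^2 + 6.05*g - 8.4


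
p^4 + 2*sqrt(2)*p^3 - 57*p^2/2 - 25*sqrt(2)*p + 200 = (p - 5*sqrt(2)/2)*(p - 2*sqrt(2))*(p + 5*sqrt(2)/2)*(p + 4*sqrt(2))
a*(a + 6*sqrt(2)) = a^2 + 6*sqrt(2)*a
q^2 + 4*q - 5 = (q - 1)*(q + 5)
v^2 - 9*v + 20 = (v - 5)*(v - 4)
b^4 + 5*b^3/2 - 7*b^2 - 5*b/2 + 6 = (b - 3/2)*(b - 1)*(b + 1)*(b + 4)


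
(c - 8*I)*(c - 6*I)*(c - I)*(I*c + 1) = I*c^4 + 16*c^3 - 77*I*c^2 - 110*c + 48*I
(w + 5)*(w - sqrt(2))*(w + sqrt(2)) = w^3 + 5*w^2 - 2*w - 10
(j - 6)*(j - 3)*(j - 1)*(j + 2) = j^4 - 8*j^3 + 7*j^2 + 36*j - 36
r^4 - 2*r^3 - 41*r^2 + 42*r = r*(r - 7)*(r - 1)*(r + 6)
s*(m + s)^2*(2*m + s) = 2*m^3*s + 5*m^2*s^2 + 4*m*s^3 + s^4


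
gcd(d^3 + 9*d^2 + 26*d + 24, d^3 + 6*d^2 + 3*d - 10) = d + 2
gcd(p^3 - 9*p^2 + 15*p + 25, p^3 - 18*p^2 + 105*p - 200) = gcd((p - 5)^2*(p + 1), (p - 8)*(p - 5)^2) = p^2 - 10*p + 25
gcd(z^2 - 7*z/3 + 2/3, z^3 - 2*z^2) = z - 2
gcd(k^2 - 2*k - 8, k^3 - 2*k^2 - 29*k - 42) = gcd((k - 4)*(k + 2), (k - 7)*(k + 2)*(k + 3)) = k + 2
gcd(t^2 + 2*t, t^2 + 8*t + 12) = t + 2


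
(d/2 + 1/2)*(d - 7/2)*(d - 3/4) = d^3/2 - 13*d^2/8 - 13*d/16 + 21/16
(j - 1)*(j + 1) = j^2 - 1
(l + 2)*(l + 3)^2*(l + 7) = l^4 + 15*l^3 + 77*l^2 + 165*l + 126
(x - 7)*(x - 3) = x^2 - 10*x + 21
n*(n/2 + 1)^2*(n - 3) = n^4/4 + n^3/4 - 2*n^2 - 3*n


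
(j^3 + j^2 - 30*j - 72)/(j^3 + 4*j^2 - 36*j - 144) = (j + 3)/(j + 6)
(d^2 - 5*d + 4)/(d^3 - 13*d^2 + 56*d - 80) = (d - 1)/(d^2 - 9*d + 20)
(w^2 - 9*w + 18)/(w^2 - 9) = (w - 6)/(w + 3)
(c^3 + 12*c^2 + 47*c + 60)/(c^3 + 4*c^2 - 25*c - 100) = (c + 3)/(c - 5)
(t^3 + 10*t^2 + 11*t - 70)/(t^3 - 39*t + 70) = (t + 5)/(t - 5)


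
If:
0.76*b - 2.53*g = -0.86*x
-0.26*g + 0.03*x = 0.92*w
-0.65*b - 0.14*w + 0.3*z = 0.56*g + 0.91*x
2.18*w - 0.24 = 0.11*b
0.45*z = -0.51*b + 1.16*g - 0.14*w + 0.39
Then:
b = -1.99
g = 0.25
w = 0.01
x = 2.51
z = 3.77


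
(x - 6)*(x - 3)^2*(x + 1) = x^4 - 11*x^3 + 33*x^2 - 9*x - 54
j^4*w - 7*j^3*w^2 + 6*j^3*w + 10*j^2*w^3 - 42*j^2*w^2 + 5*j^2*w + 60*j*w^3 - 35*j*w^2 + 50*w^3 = (j + 5)*(j - 5*w)*(j - 2*w)*(j*w + w)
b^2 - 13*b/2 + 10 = (b - 4)*(b - 5/2)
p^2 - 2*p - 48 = (p - 8)*(p + 6)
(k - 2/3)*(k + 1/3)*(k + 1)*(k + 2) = k^4 + 8*k^3/3 + 7*k^2/9 - 4*k/3 - 4/9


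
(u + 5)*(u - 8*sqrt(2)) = u^2 - 8*sqrt(2)*u + 5*u - 40*sqrt(2)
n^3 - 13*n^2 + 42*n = n*(n - 7)*(n - 6)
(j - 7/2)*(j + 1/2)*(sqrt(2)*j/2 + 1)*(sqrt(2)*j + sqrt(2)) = j^4 - 2*j^3 + sqrt(2)*j^3 - 19*j^2/4 - 2*sqrt(2)*j^2 - 19*sqrt(2)*j/4 - 7*j/4 - 7*sqrt(2)/4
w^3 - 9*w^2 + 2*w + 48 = (w - 8)*(w - 3)*(w + 2)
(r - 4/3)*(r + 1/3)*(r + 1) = r^3 - 13*r/9 - 4/9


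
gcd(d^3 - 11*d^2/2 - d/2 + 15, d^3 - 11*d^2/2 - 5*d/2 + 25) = d - 5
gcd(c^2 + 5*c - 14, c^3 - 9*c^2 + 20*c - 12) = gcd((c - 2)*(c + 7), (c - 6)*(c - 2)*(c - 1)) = c - 2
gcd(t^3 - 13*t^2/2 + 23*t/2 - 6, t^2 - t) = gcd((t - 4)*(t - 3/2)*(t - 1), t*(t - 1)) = t - 1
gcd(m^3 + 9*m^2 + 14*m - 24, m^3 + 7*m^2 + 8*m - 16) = m^2 + 3*m - 4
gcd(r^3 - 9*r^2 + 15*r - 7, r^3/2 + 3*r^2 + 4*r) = 1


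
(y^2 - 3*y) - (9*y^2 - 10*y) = -8*y^2 + 7*y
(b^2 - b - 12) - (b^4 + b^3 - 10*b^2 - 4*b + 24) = -b^4 - b^3 + 11*b^2 + 3*b - 36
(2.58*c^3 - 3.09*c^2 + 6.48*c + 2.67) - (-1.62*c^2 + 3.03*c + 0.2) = 2.58*c^3 - 1.47*c^2 + 3.45*c + 2.47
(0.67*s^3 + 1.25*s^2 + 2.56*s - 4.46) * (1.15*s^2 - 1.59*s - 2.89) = 0.7705*s^5 + 0.3722*s^4 - 0.9798*s^3 - 12.8119*s^2 - 0.307*s + 12.8894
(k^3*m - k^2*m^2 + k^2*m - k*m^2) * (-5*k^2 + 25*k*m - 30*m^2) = -5*k^5*m + 30*k^4*m^2 - 5*k^4*m - 55*k^3*m^3 + 30*k^3*m^2 + 30*k^2*m^4 - 55*k^2*m^3 + 30*k*m^4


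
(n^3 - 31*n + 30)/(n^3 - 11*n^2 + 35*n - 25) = (n + 6)/(n - 5)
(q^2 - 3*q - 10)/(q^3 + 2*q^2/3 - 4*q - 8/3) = 3*(q - 5)/(3*q^2 - 4*q - 4)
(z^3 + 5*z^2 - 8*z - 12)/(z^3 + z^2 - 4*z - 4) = (z + 6)/(z + 2)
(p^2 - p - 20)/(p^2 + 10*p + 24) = (p - 5)/(p + 6)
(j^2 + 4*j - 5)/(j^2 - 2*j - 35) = (j - 1)/(j - 7)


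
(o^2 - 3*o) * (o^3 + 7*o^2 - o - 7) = o^5 + 4*o^4 - 22*o^3 - 4*o^2 + 21*o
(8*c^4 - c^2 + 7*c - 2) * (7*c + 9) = 56*c^5 + 72*c^4 - 7*c^3 + 40*c^2 + 49*c - 18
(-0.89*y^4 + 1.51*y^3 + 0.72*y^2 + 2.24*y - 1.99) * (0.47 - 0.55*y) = 0.4895*y^5 - 1.2488*y^4 + 0.3137*y^3 - 0.8936*y^2 + 2.1473*y - 0.9353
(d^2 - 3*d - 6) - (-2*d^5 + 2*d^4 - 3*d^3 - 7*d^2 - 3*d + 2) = 2*d^5 - 2*d^4 + 3*d^3 + 8*d^2 - 8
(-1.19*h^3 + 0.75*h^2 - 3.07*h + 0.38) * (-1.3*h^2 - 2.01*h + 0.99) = 1.547*h^5 + 1.4169*h^4 + 1.3054*h^3 + 6.4192*h^2 - 3.8031*h + 0.3762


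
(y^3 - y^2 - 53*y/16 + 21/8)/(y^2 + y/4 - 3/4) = (4*y^2 - y - 14)/(4*(y + 1))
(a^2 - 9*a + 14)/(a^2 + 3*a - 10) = (a - 7)/(a + 5)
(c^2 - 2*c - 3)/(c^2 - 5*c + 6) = (c + 1)/(c - 2)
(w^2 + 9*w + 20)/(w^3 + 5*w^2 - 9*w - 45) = (w + 4)/(w^2 - 9)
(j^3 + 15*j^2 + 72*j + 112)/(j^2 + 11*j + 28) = j + 4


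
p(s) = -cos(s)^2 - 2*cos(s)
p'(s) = 2*sin(s)*cos(s) + 2*sin(s)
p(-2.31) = 0.89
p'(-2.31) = -0.48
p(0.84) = -1.78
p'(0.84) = 2.48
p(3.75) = 0.97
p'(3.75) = -0.21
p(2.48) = 0.96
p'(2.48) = 0.26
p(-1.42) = -0.32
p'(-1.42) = -2.27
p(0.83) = -1.81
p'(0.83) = 2.47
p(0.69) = -2.14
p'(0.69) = 2.25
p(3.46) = 1.00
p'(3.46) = -0.03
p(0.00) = -3.00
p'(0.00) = 0.00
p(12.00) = -2.40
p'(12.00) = -1.98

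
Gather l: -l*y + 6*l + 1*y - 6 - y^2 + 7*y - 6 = l*(6 - y) - y^2 + 8*y - 12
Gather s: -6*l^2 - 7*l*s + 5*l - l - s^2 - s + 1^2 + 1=-6*l^2 + 4*l - s^2 + s*(-7*l - 1) + 2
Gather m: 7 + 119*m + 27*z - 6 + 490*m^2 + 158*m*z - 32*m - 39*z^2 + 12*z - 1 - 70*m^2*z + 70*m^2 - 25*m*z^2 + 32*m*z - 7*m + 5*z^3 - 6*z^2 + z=m^2*(560 - 70*z) + m*(-25*z^2 + 190*z + 80) + 5*z^3 - 45*z^2 + 40*z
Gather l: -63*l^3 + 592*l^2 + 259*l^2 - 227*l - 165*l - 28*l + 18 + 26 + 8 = -63*l^3 + 851*l^2 - 420*l + 52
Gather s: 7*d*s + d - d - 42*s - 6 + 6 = s*(7*d - 42)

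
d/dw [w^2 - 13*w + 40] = 2*w - 13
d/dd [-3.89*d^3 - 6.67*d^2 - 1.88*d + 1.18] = -11.67*d^2 - 13.34*d - 1.88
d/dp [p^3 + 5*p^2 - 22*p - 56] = 3*p^2 + 10*p - 22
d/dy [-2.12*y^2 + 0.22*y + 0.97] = 0.22 - 4.24*y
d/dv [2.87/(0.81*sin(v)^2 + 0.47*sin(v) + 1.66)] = -(4.6494*sin(v) + 1.3489)*cos(v)/(0.81*sin(v)^2 + 0.47*sin(v) + 1.66)^2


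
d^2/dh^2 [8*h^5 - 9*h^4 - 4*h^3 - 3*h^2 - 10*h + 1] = 160*h^3 - 108*h^2 - 24*h - 6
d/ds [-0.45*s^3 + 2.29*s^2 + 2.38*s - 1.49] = -1.35*s^2 + 4.58*s + 2.38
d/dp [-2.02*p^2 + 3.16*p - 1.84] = 3.16 - 4.04*p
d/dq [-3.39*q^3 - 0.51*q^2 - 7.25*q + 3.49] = -10.17*q^2 - 1.02*q - 7.25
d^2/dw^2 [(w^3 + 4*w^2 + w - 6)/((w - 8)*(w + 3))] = 140/(w^3 - 24*w^2 + 192*w - 512)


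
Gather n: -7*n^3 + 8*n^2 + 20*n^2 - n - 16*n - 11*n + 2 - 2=-7*n^3 + 28*n^2 - 28*n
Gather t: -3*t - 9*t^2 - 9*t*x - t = -9*t^2 + t*(-9*x - 4)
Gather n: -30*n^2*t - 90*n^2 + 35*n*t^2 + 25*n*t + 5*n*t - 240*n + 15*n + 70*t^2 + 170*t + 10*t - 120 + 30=n^2*(-30*t - 90) + n*(35*t^2 + 30*t - 225) + 70*t^2 + 180*t - 90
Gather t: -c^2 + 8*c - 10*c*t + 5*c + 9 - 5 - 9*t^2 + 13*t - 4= -c^2 + 13*c - 9*t^2 + t*(13 - 10*c)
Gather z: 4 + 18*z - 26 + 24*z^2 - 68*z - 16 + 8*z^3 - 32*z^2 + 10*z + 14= 8*z^3 - 8*z^2 - 40*z - 24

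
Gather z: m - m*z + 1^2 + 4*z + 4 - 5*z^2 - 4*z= -m*z + m - 5*z^2 + 5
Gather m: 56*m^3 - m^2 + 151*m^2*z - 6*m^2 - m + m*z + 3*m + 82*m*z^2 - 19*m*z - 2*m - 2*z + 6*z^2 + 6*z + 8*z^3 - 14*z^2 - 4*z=56*m^3 + m^2*(151*z - 7) + m*(82*z^2 - 18*z) + 8*z^3 - 8*z^2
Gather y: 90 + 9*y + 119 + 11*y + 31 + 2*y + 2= 22*y + 242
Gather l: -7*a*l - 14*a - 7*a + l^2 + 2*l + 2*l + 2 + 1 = -21*a + l^2 + l*(4 - 7*a) + 3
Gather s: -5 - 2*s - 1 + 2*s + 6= 0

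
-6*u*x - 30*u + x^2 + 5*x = (-6*u + x)*(x + 5)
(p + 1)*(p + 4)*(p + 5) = p^3 + 10*p^2 + 29*p + 20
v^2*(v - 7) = v^3 - 7*v^2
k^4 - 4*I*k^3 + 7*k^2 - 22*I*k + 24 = (k - 4*I)*(k - 3*I)*(k + I)*(k + 2*I)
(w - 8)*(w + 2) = w^2 - 6*w - 16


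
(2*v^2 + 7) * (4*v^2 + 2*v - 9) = 8*v^4 + 4*v^3 + 10*v^2 + 14*v - 63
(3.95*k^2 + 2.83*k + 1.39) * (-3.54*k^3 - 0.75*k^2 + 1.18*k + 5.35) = -13.983*k^5 - 12.9807*k^4 - 2.3821*k^3 + 23.4294*k^2 + 16.7807*k + 7.4365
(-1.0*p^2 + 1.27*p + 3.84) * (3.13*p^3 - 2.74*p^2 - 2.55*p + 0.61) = -3.13*p^5 + 6.7151*p^4 + 11.0894*p^3 - 14.3701*p^2 - 9.0173*p + 2.3424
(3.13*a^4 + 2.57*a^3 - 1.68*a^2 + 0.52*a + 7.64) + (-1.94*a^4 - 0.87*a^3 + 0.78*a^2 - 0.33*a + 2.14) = 1.19*a^4 + 1.7*a^3 - 0.9*a^2 + 0.19*a + 9.78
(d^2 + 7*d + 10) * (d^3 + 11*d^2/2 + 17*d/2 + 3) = d^5 + 25*d^4/2 + 57*d^3 + 235*d^2/2 + 106*d + 30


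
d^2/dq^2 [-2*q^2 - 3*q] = -4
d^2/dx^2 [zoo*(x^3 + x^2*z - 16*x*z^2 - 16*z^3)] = zoo*(x + z)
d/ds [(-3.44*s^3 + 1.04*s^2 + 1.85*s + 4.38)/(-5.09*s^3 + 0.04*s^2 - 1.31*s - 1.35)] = (5.156*s^4 + 27.8458*s^3 + 79.3782*s^2 - 3.1584*s + 3.2403)/(25.9081*s^6 - 0.4072*s^5 + 13.3374*s^4 + 13.6382*s^3 + 1.6081*s^2 + 3.537*s + 1.8225)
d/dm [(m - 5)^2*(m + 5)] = (m - 5)*(3*m + 5)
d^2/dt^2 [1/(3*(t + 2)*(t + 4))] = 2*((t + 2)^2 + (t + 2)*(t + 4) + (t + 4)^2)/(3*(t + 2)^3*(t + 4)^3)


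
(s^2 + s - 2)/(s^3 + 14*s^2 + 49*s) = (s^2 + s - 2)/(s*(s^2 + 14*s + 49))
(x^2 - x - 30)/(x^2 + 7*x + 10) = (x - 6)/(x + 2)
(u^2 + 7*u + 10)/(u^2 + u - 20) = (u + 2)/(u - 4)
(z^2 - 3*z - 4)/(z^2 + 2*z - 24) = (z + 1)/(z + 6)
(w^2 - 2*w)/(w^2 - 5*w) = (w - 2)/(w - 5)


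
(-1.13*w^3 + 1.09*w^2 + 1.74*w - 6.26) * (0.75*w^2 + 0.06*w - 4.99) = -0.8475*w^5 + 0.7497*w^4 + 7.0091*w^3 - 10.0297*w^2 - 9.0582*w + 31.2374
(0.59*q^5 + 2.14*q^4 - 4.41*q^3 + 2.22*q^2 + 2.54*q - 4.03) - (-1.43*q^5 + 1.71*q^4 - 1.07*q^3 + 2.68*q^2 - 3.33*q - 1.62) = 2.02*q^5 + 0.43*q^4 - 3.34*q^3 - 0.46*q^2 + 5.87*q - 2.41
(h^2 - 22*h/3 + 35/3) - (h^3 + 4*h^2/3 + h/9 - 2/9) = -h^3 - h^2/3 - 67*h/9 + 107/9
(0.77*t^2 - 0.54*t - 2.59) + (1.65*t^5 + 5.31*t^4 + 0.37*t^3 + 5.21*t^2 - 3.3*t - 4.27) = 1.65*t^5 + 5.31*t^4 + 0.37*t^3 + 5.98*t^2 - 3.84*t - 6.86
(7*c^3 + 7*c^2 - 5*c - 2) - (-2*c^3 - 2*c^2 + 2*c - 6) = 9*c^3 + 9*c^2 - 7*c + 4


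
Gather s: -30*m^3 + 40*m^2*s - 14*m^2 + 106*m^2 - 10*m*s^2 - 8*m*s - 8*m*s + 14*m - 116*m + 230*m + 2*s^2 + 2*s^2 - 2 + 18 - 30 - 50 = -30*m^3 + 92*m^2 + 128*m + s^2*(4 - 10*m) + s*(40*m^2 - 16*m) - 64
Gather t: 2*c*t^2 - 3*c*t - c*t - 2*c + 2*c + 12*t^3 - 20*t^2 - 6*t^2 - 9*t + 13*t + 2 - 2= 12*t^3 + t^2*(2*c - 26) + t*(4 - 4*c)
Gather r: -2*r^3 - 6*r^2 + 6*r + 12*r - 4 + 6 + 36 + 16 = -2*r^3 - 6*r^2 + 18*r + 54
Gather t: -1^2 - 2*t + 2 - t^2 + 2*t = 1 - t^2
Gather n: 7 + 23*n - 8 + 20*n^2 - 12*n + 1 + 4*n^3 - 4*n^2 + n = 4*n^3 + 16*n^2 + 12*n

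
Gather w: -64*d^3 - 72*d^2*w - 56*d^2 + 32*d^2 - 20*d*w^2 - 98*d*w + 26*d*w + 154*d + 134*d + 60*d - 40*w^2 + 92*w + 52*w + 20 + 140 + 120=-64*d^3 - 24*d^2 + 348*d + w^2*(-20*d - 40) + w*(-72*d^2 - 72*d + 144) + 280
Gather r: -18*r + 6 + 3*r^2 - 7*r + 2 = 3*r^2 - 25*r + 8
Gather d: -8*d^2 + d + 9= -8*d^2 + d + 9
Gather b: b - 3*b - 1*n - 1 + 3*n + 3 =-2*b + 2*n + 2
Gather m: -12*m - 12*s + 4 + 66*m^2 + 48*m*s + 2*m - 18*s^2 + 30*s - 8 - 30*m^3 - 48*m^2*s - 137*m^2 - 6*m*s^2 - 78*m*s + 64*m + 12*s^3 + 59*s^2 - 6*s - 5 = -30*m^3 + m^2*(-48*s - 71) + m*(-6*s^2 - 30*s + 54) + 12*s^3 + 41*s^2 + 12*s - 9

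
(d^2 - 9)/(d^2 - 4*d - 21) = (d - 3)/(d - 7)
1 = 1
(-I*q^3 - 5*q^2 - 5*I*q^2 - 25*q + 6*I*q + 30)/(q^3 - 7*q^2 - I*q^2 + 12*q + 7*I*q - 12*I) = (-I*q^3 - 5*q^2*(1 + I) + q*(-25 + 6*I) + 30)/(q^3 - q^2*(7 + I) + q*(12 + 7*I) - 12*I)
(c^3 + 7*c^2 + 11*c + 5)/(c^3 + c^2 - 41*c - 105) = (c^2 + 2*c + 1)/(c^2 - 4*c - 21)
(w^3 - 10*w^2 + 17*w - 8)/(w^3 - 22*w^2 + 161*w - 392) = (w^2 - 2*w + 1)/(w^2 - 14*w + 49)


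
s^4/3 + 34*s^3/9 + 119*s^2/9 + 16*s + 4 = (s/3 + 1)*(s + 1/3)*(s + 2)*(s + 6)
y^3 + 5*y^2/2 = y^2*(y + 5/2)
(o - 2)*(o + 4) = o^2 + 2*o - 8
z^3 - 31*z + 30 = (z - 5)*(z - 1)*(z + 6)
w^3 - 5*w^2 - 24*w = w*(w - 8)*(w + 3)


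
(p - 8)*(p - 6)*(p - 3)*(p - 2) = p^4 - 19*p^3 + 124*p^2 - 324*p + 288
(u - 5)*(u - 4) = u^2 - 9*u + 20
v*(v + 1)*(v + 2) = v^3 + 3*v^2 + 2*v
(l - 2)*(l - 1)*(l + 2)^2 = l^4 + l^3 - 6*l^2 - 4*l + 8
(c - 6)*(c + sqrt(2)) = c^2 - 6*c + sqrt(2)*c - 6*sqrt(2)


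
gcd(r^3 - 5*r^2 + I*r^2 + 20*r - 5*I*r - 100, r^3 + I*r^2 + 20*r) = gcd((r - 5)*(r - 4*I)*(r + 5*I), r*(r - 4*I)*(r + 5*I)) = r^2 + I*r + 20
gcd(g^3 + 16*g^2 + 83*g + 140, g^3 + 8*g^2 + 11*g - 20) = g^2 + 9*g + 20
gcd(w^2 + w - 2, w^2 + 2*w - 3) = w - 1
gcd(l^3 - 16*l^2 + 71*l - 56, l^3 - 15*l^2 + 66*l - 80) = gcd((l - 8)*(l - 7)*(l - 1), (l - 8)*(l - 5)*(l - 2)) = l - 8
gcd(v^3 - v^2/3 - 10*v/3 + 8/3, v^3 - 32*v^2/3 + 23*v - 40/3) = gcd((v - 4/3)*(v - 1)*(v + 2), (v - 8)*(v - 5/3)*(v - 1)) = v - 1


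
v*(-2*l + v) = -2*l*v + v^2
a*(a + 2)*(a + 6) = a^3 + 8*a^2 + 12*a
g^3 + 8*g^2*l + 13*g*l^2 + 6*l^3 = (g + l)^2*(g + 6*l)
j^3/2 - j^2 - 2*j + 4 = (j/2 + 1)*(j - 2)^2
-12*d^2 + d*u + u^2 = (-3*d + u)*(4*d + u)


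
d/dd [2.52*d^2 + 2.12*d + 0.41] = 5.04*d + 2.12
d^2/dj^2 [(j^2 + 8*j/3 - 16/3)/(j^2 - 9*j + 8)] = 10*(7*j^3 - 24*j^2 + 48*j - 80)/(3*(j^6 - 27*j^5 + 267*j^4 - 1161*j^3 + 2136*j^2 - 1728*j + 512))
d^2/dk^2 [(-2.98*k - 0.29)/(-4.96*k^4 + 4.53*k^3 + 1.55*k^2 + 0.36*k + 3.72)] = (879.753216*k^7 - 928.623104000001*k^6 + 33.9736919999999*k^5 + 188.75232*k^4 + 1134.799316*k^3 - 531.385098*k^2 - 131.446944*k - 11.250744)/(122.023936*k^12 - 334.335744*k^11 + 190.953552*k^10 + 89.430435*k^9 - 285.694233*k^8 + 463.297149*k^7 - 74.378951*k^6 - 121.221252*k^5 + 142.101396*k^4 - 200.565072*k^3 - 65.794896*k^2 - 14.945472*k - 51.478848)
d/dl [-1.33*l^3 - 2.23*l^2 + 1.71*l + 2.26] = -3.99*l^2 - 4.46*l + 1.71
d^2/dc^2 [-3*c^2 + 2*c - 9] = -6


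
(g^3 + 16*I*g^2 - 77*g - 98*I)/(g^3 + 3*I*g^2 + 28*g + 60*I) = (g^2 + 14*I*g - 49)/(g^2 + I*g + 30)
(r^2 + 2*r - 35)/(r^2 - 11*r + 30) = (r + 7)/(r - 6)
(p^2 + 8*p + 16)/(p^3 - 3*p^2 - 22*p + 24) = (p + 4)/(p^2 - 7*p + 6)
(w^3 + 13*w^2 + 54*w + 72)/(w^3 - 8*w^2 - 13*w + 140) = (w^2 + 9*w + 18)/(w^2 - 12*w + 35)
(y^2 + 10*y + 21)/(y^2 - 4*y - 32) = (y^2 + 10*y + 21)/(y^2 - 4*y - 32)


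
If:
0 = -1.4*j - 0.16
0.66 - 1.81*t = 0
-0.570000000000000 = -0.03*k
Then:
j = -0.11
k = 19.00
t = 0.36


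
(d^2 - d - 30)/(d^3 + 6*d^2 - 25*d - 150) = (d - 6)/(d^2 + d - 30)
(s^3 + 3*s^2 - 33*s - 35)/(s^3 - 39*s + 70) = (s + 1)/(s - 2)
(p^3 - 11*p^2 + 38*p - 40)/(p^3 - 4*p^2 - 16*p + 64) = (p^2 - 7*p + 10)/(p^2 - 16)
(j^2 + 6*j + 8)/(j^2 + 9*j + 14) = (j + 4)/(j + 7)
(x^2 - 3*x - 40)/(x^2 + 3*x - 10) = (x - 8)/(x - 2)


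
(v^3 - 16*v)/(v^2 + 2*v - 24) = v*(v + 4)/(v + 6)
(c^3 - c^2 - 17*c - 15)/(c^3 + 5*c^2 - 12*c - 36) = (c^3 - c^2 - 17*c - 15)/(c^3 + 5*c^2 - 12*c - 36)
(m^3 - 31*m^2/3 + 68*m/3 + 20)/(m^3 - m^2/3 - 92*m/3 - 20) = (m - 5)/(m + 5)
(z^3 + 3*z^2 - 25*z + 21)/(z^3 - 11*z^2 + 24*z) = (z^2 + 6*z - 7)/(z*(z - 8))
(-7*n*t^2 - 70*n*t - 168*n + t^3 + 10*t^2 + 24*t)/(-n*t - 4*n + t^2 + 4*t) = (-7*n*t - 42*n + t^2 + 6*t)/(-n + t)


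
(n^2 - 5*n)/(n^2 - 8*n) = (n - 5)/(n - 8)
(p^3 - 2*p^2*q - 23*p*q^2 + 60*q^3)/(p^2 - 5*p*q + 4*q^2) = (p^2 + 2*p*q - 15*q^2)/(p - q)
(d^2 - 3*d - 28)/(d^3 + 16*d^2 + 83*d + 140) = (d - 7)/(d^2 + 12*d + 35)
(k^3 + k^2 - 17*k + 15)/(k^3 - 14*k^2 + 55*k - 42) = (k^2 + 2*k - 15)/(k^2 - 13*k + 42)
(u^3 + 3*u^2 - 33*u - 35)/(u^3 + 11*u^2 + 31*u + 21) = (u - 5)/(u + 3)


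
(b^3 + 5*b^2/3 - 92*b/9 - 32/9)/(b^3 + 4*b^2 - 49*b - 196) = (9*b^2 - 21*b - 8)/(9*(b^2 - 49))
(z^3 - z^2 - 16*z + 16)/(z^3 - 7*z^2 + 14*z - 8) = (z + 4)/(z - 2)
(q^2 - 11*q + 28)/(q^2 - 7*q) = (q - 4)/q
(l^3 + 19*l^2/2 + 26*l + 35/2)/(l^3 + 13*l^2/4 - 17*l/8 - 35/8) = 4*(l + 5)/(4*l - 5)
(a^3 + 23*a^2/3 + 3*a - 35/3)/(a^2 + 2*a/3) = (3*a^3 + 23*a^2 + 9*a - 35)/(a*(3*a + 2))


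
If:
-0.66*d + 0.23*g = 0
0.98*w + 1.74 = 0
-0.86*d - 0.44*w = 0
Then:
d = 0.91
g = 2.61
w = -1.78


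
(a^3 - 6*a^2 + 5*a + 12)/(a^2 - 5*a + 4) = (a^2 - 2*a - 3)/(a - 1)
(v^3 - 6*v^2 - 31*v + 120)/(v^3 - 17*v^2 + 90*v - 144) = (v + 5)/(v - 6)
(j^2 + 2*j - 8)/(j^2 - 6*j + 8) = (j + 4)/(j - 4)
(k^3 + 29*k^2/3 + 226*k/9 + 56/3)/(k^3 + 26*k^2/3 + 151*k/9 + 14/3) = (3*k + 4)/(3*k + 1)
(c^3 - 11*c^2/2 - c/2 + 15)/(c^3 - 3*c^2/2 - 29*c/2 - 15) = (c - 2)/(c + 2)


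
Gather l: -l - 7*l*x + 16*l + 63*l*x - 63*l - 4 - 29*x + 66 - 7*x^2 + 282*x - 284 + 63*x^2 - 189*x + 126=l*(56*x - 48) + 56*x^2 + 64*x - 96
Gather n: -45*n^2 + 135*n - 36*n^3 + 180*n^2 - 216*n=-36*n^3 + 135*n^2 - 81*n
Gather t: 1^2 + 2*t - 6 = 2*t - 5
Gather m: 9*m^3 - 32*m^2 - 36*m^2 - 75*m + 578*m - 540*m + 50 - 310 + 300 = 9*m^3 - 68*m^2 - 37*m + 40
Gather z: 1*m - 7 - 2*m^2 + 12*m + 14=-2*m^2 + 13*m + 7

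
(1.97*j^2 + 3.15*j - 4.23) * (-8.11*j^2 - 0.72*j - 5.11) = -15.9767*j^4 - 26.9649*j^3 + 21.9706*j^2 - 13.0509*j + 21.6153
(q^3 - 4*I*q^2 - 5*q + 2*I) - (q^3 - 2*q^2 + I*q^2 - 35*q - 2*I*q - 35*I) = 2*q^2 - 5*I*q^2 + 30*q + 2*I*q + 37*I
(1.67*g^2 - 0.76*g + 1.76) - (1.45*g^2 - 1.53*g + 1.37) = 0.22*g^2 + 0.77*g + 0.39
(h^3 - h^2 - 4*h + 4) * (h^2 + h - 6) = h^5 - 11*h^3 + 6*h^2 + 28*h - 24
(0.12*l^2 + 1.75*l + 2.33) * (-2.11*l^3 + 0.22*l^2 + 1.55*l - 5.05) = -0.2532*l^5 - 3.6661*l^4 - 4.3453*l^3 + 2.6191*l^2 - 5.226*l - 11.7665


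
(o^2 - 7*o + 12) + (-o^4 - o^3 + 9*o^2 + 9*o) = -o^4 - o^3 + 10*o^2 + 2*o + 12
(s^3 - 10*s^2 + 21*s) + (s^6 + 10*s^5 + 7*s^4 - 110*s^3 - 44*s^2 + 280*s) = s^6 + 10*s^5 + 7*s^4 - 109*s^3 - 54*s^2 + 301*s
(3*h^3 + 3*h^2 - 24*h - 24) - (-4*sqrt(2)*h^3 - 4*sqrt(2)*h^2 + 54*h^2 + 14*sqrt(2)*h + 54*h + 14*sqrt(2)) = 3*h^3 + 4*sqrt(2)*h^3 - 51*h^2 + 4*sqrt(2)*h^2 - 78*h - 14*sqrt(2)*h - 24 - 14*sqrt(2)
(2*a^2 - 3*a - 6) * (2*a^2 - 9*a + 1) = 4*a^4 - 24*a^3 + 17*a^2 + 51*a - 6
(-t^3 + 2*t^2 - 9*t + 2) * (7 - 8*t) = 8*t^4 - 23*t^3 + 86*t^2 - 79*t + 14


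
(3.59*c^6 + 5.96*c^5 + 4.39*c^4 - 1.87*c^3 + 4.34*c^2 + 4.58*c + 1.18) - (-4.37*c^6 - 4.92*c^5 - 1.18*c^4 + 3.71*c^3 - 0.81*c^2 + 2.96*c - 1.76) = 7.96*c^6 + 10.88*c^5 + 5.57*c^4 - 5.58*c^3 + 5.15*c^2 + 1.62*c + 2.94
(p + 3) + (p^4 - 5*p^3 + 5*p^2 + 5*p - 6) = p^4 - 5*p^3 + 5*p^2 + 6*p - 3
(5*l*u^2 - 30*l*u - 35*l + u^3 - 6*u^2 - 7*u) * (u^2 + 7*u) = 5*l*u^4 + 5*l*u^3 - 245*l*u^2 - 245*l*u + u^5 + u^4 - 49*u^3 - 49*u^2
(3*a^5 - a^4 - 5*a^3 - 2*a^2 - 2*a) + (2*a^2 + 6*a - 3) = 3*a^5 - a^4 - 5*a^3 + 4*a - 3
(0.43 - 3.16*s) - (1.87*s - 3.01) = 3.44 - 5.03*s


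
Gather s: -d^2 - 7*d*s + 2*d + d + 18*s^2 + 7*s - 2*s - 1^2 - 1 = -d^2 + 3*d + 18*s^2 + s*(5 - 7*d) - 2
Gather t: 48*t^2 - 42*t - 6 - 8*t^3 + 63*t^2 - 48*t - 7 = -8*t^3 + 111*t^2 - 90*t - 13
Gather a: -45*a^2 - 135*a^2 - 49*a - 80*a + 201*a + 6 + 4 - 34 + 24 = -180*a^2 + 72*a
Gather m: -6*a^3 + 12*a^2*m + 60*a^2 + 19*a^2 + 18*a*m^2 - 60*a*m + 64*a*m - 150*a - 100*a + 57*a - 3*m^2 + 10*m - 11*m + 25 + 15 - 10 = -6*a^3 + 79*a^2 - 193*a + m^2*(18*a - 3) + m*(12*a^2 + 4*a - 1) + 30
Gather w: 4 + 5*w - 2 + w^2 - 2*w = w^2 + 3*w + 2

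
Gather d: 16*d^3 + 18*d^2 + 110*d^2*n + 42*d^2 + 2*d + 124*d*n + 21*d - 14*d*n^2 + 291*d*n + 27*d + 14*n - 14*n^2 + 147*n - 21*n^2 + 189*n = 16*d^3 + d^2*(110*n + 60) + d*(-14*n^2 + 415*n + 50) - 35*n^2 + 350*n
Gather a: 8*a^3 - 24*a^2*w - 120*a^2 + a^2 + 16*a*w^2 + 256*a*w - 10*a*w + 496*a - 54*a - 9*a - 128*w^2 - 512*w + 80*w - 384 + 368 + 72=8*a^3 + a^2*(-24*w - 119) + a*(16*w^2 + 246*w + 433) - 128*w^2 - 432*w + 56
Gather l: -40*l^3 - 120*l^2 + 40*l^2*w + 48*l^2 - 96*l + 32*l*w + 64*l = -40*l^3 + l^2*(40*w - 72) + l*(32*w - 32)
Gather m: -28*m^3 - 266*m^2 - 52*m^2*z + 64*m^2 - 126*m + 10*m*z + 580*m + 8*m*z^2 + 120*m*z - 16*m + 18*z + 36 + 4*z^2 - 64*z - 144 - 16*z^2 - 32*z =-28*m^3 + m^2*(-52*z - 202) + m*(8*z^2 + 130*z + 438) - 12*z^2 - 78*z - 108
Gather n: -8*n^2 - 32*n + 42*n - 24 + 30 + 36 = -8*n^2 + 10*n + 42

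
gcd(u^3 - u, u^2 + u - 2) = u - 1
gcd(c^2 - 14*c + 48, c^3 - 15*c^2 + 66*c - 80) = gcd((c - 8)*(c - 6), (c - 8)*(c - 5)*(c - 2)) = c - 8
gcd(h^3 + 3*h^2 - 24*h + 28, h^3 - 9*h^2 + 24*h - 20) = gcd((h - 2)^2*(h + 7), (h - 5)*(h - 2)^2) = h^2 - 4*h + 4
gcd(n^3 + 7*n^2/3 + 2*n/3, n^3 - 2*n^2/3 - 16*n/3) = n^2 + 2*n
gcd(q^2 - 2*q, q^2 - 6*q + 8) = q - 2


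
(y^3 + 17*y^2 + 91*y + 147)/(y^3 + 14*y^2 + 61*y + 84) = (y + 7)/(y + 4)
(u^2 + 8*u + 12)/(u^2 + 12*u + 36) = (u + 2)/(u + 6)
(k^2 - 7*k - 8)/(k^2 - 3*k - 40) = (k + 1)/(k + 5)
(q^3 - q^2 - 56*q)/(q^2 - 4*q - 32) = q*(q + 7)/(q + 4)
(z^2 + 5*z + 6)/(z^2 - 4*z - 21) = (z + 2)/(z - 7)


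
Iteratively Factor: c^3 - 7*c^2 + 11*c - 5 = (c - 1)*(c^2 - 6*c + 5) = (c - 5)*(c - 1)*(c - 1)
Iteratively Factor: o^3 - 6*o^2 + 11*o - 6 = (o - 3)*(o^2 - 3*o + 2) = (o - 3)*(o - 1)*(o - 2)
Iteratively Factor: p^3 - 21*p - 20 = (p - 5)*(p^2 + 5*p + 4) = (p - 5)*(p + 4)*(p + 1)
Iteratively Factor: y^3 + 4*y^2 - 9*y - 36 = (y + 3)*(y^2 + y - 12) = (y - 3)*(y + 3)*(y + 4)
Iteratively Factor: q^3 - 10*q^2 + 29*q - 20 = (q - 5)*(q^2 - 5*q + 4) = (q - 5)*(q - 1)*(q - 4)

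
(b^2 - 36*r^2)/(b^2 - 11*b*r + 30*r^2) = (-b - 6*r)/(-b + 5*r)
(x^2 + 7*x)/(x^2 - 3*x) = (x + 7)/(x - 3)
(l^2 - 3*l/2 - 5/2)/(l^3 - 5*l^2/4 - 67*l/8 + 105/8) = 4*(l + 1)/(4*l^2 + 5*l - 21)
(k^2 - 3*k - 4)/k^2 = 1 - 3/k - 4/k^2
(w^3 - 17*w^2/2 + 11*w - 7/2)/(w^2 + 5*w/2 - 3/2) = (w^2 - 8*w + 7)/(w + 3)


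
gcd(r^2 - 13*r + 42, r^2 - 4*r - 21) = r - 7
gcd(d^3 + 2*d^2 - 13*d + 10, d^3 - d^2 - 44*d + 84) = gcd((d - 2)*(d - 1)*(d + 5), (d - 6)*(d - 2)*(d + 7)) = d - 2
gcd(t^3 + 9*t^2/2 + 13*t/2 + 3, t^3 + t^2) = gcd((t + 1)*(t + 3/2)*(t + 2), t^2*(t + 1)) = t + 1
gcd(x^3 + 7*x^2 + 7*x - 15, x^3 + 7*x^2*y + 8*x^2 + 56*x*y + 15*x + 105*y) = x^2 + 8*x + 15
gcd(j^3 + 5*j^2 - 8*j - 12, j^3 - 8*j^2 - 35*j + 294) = j + 6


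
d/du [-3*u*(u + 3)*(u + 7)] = -9*u^2 - 60*u - 63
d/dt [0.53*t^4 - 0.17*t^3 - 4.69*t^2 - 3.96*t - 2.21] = 2.12*t^3 - 0.51*t^2 - 9.38*t - 3.96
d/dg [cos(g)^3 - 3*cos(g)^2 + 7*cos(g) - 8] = (-3*cos(g)^2 + 6*cos(g) - 7)*sin(g)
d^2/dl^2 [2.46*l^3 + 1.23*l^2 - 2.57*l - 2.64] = 14.76*l + 2.46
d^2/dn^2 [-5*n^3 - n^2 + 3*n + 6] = -30*n - 2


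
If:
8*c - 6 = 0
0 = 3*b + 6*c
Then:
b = -3/2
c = 3/4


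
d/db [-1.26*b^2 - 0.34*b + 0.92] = -2.52*b - 0.34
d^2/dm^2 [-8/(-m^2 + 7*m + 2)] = 16*(m^2 - 7*m - (2*m - 7)^2 - 2)/(-m^2 + 7*m + 2)^3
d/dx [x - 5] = 1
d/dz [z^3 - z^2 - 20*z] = 3*z^2 - 2*z - 20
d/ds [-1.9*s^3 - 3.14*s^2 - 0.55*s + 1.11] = -5.7*s^2 - 6.28*s - 0.55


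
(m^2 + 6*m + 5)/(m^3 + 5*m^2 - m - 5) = 1/(m - 1)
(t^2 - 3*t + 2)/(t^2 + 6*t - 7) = (t - 2)/(t + 7)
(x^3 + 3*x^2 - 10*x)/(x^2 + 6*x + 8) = x*(x^2 + 3*x - 10)/(x^2 + 6*x + 8)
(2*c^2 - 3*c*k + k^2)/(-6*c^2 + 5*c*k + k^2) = (-2*c + k)/(6*c + k)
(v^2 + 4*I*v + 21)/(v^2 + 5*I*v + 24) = (v + 7*I)/(v + 8*I)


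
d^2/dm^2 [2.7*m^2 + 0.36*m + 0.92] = 5.40000000000000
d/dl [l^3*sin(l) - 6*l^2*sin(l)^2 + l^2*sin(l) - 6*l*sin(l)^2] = l^3*cos(l) + 3*l^2*sin(l) - 6*l^2*sin(2*l) + l^2*cos(l) + 2*l*sin(l) + 6*sqrt(2)*l*cos(2*l + pi/4) - 6*l + 3*cos(2*l) - 3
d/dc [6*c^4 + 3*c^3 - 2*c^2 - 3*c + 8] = 24*c^3 + 9*c^2 - 4*c - 3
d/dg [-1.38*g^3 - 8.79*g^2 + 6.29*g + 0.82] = -4.14*g^2 - 17.58*g + 6.29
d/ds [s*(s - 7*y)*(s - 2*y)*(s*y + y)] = y*(4*s^3 - 27*s^2*y + 3*s^2 + 28*s*y^2 - 18*s*y + 14*y^2)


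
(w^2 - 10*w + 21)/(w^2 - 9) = (w - 7)/(w + 3)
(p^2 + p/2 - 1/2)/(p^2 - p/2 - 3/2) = (2*p - 1)/(2*p - 3)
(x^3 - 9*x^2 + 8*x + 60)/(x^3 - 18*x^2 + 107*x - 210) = (x + 2)/(x - 7)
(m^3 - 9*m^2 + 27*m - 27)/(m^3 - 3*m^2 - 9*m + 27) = (m - 3)/(m + 3)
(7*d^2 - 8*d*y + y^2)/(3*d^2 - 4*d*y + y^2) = (-7*d + y)/(-3*d + y)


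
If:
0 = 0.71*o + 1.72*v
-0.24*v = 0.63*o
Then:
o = 0.00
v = 0.00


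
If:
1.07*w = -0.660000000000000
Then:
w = -0.62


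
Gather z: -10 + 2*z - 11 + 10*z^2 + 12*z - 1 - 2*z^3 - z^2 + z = -2*z^3 + 9*z^2 + 15*z - 22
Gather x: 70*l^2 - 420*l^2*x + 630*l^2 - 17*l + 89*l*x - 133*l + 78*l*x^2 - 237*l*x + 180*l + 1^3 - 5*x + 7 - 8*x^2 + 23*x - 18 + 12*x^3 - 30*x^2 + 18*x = 700*l^2 + 30*l + 12*x^3 + x^2*(78*l - 38) + x*(-420*l^2 - 148*l + 36) - 10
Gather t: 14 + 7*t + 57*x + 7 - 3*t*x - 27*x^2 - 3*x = t*(7 - 3*x) - 27*x^2 + 54*x + 21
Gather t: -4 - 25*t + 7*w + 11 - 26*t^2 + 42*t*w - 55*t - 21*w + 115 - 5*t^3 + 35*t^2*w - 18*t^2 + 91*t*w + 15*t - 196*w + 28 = -5*t^3 + t^2*(35*w - 44) + t*(133*w - 65) - 210*w + 150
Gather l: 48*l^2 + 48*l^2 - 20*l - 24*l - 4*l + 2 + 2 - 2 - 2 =96*l^2 - 48*l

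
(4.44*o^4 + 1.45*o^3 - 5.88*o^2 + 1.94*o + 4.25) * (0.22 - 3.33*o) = -14.7852*o^5 - 3.8517*o^4 + 19.8994*o^3 - 7.7538*o^2 - 13.7257*o + 0.935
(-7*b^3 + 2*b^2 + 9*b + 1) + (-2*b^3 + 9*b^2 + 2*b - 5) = -9*b^3 + 11*b^2 + 11*b - 4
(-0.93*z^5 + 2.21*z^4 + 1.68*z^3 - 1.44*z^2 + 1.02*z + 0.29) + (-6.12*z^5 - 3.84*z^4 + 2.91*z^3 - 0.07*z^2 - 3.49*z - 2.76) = -7.05*z^5 - 1.63*z^4 + 4.59*z^3 - 1.51*z^2 - 2.47*z - 2.47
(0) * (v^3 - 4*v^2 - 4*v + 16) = 0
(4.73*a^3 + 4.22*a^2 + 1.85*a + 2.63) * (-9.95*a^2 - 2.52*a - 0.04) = -47.0635*a^5 - 53.9086*a^4 - 29.2311*a^3 - 30.9993*a^2 - 6.7016*a - 0.1052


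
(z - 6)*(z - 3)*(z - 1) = z^3 - 10*z^2 + 27*z - 18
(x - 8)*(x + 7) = x^2 - x - 56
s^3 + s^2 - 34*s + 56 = (s - 4)*(s - 2)*(s + 7)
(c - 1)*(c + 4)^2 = c^3 + 7*c^2 + 8*c - 16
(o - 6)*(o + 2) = o^2 - 4*o - 12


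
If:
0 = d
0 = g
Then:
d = 0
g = 0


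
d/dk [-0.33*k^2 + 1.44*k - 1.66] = 1.44 - 0.66*k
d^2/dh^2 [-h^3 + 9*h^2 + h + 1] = 18 - 6*h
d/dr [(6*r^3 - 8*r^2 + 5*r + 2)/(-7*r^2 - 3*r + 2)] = (-42*r^4 - 36*r^3 + 95*r^2 - 4*r + 16)/(49*r^4 + 42*r^3 - 19*r^2 - 12*r + 4)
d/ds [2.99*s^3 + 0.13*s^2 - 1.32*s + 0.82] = 8.97*s^2 + 0.26*s - 1.32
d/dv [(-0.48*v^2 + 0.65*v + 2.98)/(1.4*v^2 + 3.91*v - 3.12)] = (-2.7868*v^2 - 5.3488*v - 13.6798)/(1.96*v^4 + 10.948*v^3 + 6.5521*v^2 - 24.3984*v + 9.7344)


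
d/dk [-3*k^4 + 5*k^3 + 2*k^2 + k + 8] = -12*k^3 + 15*k^2 + 4*k + 1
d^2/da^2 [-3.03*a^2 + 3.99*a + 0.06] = -6.06000000000000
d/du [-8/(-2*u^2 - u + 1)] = 8*(-4*u - 1)/(2*u^2 + u - 1)^2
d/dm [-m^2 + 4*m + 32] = 4 - 2*m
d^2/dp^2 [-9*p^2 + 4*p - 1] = -18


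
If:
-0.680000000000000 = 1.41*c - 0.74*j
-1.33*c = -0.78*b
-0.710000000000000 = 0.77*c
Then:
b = -1.57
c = -0.92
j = -0.84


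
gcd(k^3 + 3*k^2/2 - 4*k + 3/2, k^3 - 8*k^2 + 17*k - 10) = k - 1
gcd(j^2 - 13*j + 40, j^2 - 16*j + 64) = j - 8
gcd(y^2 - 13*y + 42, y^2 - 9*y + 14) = y - 7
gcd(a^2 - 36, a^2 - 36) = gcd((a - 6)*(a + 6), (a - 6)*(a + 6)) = a^2 - 36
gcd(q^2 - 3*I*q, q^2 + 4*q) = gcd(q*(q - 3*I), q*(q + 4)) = q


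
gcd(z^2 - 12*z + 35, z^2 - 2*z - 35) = z - 7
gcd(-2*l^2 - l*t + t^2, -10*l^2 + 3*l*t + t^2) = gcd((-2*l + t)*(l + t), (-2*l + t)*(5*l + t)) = -2*l + t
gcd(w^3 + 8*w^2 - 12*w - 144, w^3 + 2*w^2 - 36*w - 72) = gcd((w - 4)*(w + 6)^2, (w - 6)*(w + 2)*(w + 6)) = w + 6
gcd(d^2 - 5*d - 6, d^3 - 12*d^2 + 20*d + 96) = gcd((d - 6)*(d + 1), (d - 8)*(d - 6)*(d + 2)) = d - 6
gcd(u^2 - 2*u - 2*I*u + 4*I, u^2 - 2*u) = u - 2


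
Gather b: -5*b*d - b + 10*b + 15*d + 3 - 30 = b*(9 - 5*d) + 15*d - 27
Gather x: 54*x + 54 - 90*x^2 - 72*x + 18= -90*x^2 - 18*x + 72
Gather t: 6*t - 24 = 6*t - 24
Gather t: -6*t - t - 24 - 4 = -7*t - 28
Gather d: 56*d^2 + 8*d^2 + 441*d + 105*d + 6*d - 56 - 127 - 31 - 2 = 64*d^2 + 552*d - 216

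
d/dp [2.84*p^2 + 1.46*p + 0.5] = 5.68*p + 1.46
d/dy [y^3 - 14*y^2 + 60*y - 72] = 3*y^2 - 28*y + 60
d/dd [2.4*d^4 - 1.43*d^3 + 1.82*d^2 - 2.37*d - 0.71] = 9.6*d^3 - 4.29*d^2 + 3.64*d - 2.37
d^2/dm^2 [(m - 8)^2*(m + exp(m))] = m^2*exp(m) - 12*m*exp(m) + 6*m + 34*exp(m) - 32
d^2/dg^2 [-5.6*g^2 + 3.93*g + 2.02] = -11.2000000000000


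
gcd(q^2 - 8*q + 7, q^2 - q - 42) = q - 7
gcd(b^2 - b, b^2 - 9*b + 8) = b - 1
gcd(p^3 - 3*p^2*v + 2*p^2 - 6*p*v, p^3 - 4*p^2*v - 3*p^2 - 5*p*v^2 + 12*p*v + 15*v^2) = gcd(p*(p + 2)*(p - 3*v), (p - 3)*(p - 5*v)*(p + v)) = 1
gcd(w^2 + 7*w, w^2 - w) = w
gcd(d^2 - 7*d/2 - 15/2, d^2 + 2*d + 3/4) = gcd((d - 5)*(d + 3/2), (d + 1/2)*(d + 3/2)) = d + 3/2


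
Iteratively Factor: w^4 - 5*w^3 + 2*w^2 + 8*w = (w - 4)*(w^3 - w^2 - 2*w) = (w - 4)*(w + 1)*(w^2 - 2*w) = (w - 4)*(w - 2)*(w + 1)*(w)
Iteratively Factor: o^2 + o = (o)*(o + 1)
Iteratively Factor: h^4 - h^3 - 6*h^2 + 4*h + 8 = (h - 2)*(h^3 + h^2 - 4*h - 4) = (h - 2)*(h + 1)*(h^2 - 4) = (h - 2)*(h + 1)*(h + 2)*(h - 2)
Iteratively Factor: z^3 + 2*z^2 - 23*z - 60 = (z + 3)*(z^2 - z - 20) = (z - 5)*(z + 3)*(z + 4)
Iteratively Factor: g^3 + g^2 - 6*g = (g - 2)*(g^2 + 3*g) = g*(g - 2)*(g + 3)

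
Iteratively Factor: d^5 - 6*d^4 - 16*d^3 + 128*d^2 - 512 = (d + 2)*(d^4 - 8*d^3 + 128*d - 256) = (d - 4)*(d + 2)*(d^3 - 4*d^2 - 16*d + 64) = (d - 4)*(d + 2)*(d + 4)*(d^2 - 8*d + 16) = (d - 4)^2*(d + 2)*(d + 4)*(d - 4)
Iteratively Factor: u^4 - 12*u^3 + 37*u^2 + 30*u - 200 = (u - 4)*(u^3 - 8*u^2 + 5*u + 50) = (u - 5)*(u - 4)*(u^2 - 3*u - 10) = (u - 5)^2*(u - 4)*(u + 2)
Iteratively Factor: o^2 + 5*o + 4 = (o + 4)*(o + 1)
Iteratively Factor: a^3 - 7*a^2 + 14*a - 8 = (a - 2)*(a^2 - 5*a + 4) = (a - 2)*(a - 1)*(a - 4)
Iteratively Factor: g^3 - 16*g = (g)*(g^2 - 16) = g*(g + 4)*(g - 4)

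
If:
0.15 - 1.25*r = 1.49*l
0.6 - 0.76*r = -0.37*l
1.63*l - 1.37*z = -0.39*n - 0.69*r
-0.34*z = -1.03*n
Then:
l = -0.40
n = -0.06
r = 0.60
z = -0.19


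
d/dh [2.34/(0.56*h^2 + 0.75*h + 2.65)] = (-2.6208*h - 1.755)/(0.56*h^2 + 0.75*h + 2.65)^2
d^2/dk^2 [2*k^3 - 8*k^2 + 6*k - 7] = 12*k - 16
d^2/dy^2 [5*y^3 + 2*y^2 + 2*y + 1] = 30*y + 4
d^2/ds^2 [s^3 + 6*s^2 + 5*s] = 6*s + 12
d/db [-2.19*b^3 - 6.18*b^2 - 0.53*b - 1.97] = -6.57*b^2 - 12.36*b - 0.53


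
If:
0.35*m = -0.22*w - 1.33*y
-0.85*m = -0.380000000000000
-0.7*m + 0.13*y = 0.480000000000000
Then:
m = 0.45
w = -37.59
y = 6.10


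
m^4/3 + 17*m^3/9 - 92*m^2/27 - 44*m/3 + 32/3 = (m/3 + 1)*(m - 8/3)*(m - 2/3)*(m + 6)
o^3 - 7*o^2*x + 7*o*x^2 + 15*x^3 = (o - 5*x)*(o - 3*x)*(o + x)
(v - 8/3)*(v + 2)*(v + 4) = v^3 + 10*v^2/3 - 8*v - 64/3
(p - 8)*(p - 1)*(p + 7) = p^3 - 2*p^2 - 55*p + 56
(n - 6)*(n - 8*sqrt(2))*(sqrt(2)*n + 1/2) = sqrt(2)*n^3 - 31*n^2/2 - 6*sqrt(2)*n^2 - 4*sqrt(2)*n + 93*n + 24*sqrt(2)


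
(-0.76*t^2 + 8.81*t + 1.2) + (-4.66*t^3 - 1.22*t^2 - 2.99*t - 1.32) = -4.66*t^3 - 1.98*t^2 + 5.82*t - 0.12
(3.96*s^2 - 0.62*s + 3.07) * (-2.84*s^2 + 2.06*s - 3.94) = -11.2464*s^4 + 9.9184*s^3 - 25.5984*s^2 + 8.767*s - 12.0958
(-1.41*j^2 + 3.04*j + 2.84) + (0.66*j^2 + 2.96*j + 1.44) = -0.75*j^2 + 6.0*j + 4.28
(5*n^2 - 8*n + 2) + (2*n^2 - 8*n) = 7*n^2 - 16*n + 2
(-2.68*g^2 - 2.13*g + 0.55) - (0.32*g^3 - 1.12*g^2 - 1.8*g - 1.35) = -0.32*g^3 - 1.56*g^2 - 0.33*g + 1.9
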